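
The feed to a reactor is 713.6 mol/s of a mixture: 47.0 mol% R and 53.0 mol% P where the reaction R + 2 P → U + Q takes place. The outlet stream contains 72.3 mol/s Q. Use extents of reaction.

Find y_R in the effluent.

For Q: n = n₀ + 1ξ → 72.3 = 0 + 1ξ, giving ξ = 72.3 mol/s.
Outlet amounts (n = n₀ + ν ξ):
  R: 335.4 − 1(72.3) = 263.1
  P: 378.2 − 2(72.3) = 233.6
  U: 0 + 1(72.3) = 72.3
  Q: 0 + 1(72.3) = 72.3
Total out = 641.3 mol/s; y_R = 263.1 / 641.3 = 0.4102.

0.41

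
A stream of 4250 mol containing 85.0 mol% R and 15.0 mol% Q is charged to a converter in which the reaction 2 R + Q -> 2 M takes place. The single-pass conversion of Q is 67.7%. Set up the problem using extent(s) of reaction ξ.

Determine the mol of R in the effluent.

2750 mol

Q reacted = 0.677 × 637.5 = 431.6 mol; ν_Q = −1, so ξ = 431.6/1 = 431.6 mol.
Outlet amounts (n = n₀ + ν ξ):
  R: 3612 − 2(431.6) = 2749
  Q: 637.5 − 1(431.6) = 205.9
  M: 0 + 2(431.6) = 863.2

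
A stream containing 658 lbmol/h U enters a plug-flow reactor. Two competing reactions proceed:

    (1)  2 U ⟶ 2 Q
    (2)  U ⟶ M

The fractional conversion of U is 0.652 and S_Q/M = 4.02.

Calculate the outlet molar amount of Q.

Conversion of U: U consumed = 0.652 × 658 = 429 lbmol/h = 2ξ₁ + 1ξ₂.
Selectivity: 2ξ₁ / (1ξ₂) = 4.02 → ξ₁ = 2.01 ξ₂.
Substitute: (2·2.01 + 1) ξ₂ = 429 → ξ₂ = 85.46 lbmol/h, ξ₁ = 171.8 lbmol/h.
Outlet amounts (n = n₀ + Σ ν·ξ):
  U: 658 − 2(171.8) − 1(85.46) = 229
  Q: 0 + 2(171.8) = 343.6
  M: 0 + 1(85.46) = 85.46

344 lbmol/h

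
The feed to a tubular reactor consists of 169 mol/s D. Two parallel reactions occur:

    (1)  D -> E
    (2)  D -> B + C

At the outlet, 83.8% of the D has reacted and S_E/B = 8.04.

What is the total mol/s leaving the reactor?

Conversion of D: D consumed = 0.838 × 169 = 141.6 mol/s = 1ξ₁ + 1ξ₂.
Selectivity: 1ξ₁ / (1ξ₂) = 8.04 → ξ₁ = 8.04 ξ₂.
Substitute: (1·8.04 + 1) ξ₂ = 141.6 → ξ₂ = 15.67 mol/s, ξ₁ = 126 mol/s.
Outlet amounts (n = n₀ + Σ ν·ξ):
  D: 169 − 1(126) − 1(15.67) = 27.38
  E: 0 + 1(126) = 126
  B: 0 + 1(15.67) = 15.67
  C: 0 + 1(15.67) = 15.67
Total out = 27.38 + 126 + 15.67 + 15.67 = 184.7 mol/s.

185 mol/s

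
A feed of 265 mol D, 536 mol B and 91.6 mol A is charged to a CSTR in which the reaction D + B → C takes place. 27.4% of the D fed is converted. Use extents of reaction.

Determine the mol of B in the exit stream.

463 mol

D reacted = 0.274 × 265 = 72.61 mol; ν_D = −1, so ξ = 72.61/1 = 72.61 mol.
Outlet amounts (n = n₀ + ν ξ):
  D: 265 − 1(72.61) = 192.4
  B: 536 − 1(72.61) = 463.4
  C: 0 + 1(72.61) = 72.61
  A: 91.6 (inert)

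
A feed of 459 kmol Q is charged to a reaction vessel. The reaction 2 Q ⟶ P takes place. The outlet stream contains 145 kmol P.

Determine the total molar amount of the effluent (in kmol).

For P: n = n₀ + 1ξ → 145 = 0 + 1ξ, giving ξ = 145 kmol.
Outlet amounts (n = n₀ + ν ξ):
  Q: 459 − 2(145) = 169
  P: 0 + 1(145) = 145
Total out = 169 + 145 = 314 kmol.

314 kmol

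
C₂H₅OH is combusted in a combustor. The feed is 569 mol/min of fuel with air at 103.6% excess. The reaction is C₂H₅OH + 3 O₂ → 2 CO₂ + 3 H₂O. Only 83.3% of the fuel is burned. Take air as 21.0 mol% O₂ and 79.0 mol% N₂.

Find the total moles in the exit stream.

17600 mol/min

Stoichiometric O₂ = 3 × 569 = 1707 mol/min; O₂ fed = 1707 × 2.036 = 3475 mol/min.
N₂ fed = 3475 × 79/21 = 13070 mol/min.
Fuel reacted = 0.833 × 569 → ξ = 474 mol/min.
Outlet (n = n₀ + ν ξ):
  C₂H₅OH: 569 − 1(474) = 95.02
  O₂: 3475 − 3(474) = 2054
  N₂: 13070 (inert)
  CO₂: 0 + 2(474) = 948
  H₂O: 0 + 3(474) = 1422
Total out = 95.02 + 2054 + 13070 + 948 + 1422 = 17590 mol/min.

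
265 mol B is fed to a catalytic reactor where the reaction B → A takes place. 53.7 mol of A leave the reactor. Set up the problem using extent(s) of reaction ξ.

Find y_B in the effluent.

For A: n = n₀ + 1ξ → 53.7 = 0 + 1ξ, giving ξ = 53.7 mol.
Outlet amounts (n = n₀ + ν ξ):
  B: 265 − 1(53.7) = 211.3
  A: 0 + 1(53.7) = 53.7
Total out = 265 mol; y_B = 211.3 / 265 = 0.7974.

0.797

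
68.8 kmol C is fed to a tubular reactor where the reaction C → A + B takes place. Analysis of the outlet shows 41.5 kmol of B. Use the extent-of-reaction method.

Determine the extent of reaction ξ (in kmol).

For B: n = n₀ + 1ξ → 41.5 = 0 + 1ξ, giving ξ = 41.5 kmol.
Outlet amounts (n = n₀ + ν ξ):
  C: 68.8 − 1(41.5) = 27.3
  A: 0 + 1(41.5) = 41.5
  B: 0 + 1(41.5) = 41.5

ξ = 41.5 kmol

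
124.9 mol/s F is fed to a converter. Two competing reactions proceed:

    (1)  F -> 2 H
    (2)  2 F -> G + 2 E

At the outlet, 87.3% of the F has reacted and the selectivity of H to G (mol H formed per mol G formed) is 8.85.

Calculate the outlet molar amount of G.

17 mol/s

Conversion of F: F consumed = 0.873 × 124.9 = 109 mol/s = 1ξ₁ + 2ξ₂.
Selectivity: 2ξ₁ / (1ξ₂) = 8.85 → ξ₁ = 4.425 ξ₂.
Substitute: (1·4.425 + 2) ξ₂ = 109 → ξ₂ = 16.97 mol/s, ξ₁ = 75.1 mol/s.
Outlet amounts (n = n₀ + Σ ν·ξ):
  F: 124.9 − 1(75.1) − 2(16.97) = 15.86
  H: 0 + 2(75.1) = 150.2
  G: 0 + 1(16.97) = 16.97
  E: 0 + 2(16.97) = 33.94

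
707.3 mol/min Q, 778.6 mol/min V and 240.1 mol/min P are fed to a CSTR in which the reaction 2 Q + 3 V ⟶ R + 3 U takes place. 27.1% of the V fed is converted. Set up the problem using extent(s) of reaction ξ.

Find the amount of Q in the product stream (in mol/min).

567 mol/min

V reacted = 0.271 × 778.6 = 211 mol/min; ν_V = −3, so ξ = 211/3 = 70.33 mol/min.
Outlet amounts (n = n₀ + ν ξ):
  Q: 707.3 − 2(70.33) = 566.6
  V: 778.6 − 3(70.33) = 567.6
  R: 0 + 1(70.33) = 70.33
  U: 0 + 3(70.33) = 211
  P: 240.1 (inert)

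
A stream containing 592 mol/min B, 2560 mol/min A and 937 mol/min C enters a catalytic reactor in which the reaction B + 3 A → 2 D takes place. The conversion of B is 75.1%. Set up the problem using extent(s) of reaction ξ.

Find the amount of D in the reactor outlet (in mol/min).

889 mol/min

B reacted = 0.751 × 592 = 444.6 mol/min; ν_B = −1, so ξ = 444.6/1 = 444.6 mol/min.
Outlet amounts (n = n₀ + ν ξ):
  B: 592 − 1(444.6) = 147.4
  A: 2560 − 3(444.6) = 1226
  D: 0 + 2(444.6) = 889.2
  C: 937 (inert)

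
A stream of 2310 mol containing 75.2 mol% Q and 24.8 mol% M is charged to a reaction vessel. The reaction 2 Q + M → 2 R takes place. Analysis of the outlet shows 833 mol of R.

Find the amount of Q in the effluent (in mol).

For R: n = n₀ + 2ξ → 833 = 0 + 2ξ, giving ξ = 416.5 mol.
Outlet amounts (n = n₀ + ν ξ):
  Q: 1737 − 2(416.5) = 904.1
  M: 572.9 − 1(416.5) = 156.4
  R: 0 + 2(416.5) = 833

904 mol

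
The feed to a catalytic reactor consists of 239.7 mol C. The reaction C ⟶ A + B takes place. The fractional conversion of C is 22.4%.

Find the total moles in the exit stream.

293 mol

C reacted = 0.224 × 239.7 = 53.69 mol; ν_C = −1, so ξ = 53.69/1 = 53.69 mol.
Outlet amounts (n = n₀ + ν ξ):
  C: 239.7 − 1(53.69) = 186
  A: 0 + 1(53.69) = 53.69
  B: 0 + 1(53.69) = 53.69
Total out = 186 + 53.69 + 53.69 = 293.4 mol.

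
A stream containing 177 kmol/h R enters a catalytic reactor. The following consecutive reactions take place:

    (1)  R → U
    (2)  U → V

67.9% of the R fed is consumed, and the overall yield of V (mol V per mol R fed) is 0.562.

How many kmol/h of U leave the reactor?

20.7 kmol/h

Conversion of R: R consumed = 1ξ₁ = 0.679 × 177 → ξ₁ = 120.2 kmol/h.
Yield of V: 1ξ₂ / 177 = 0.562 → ξ₂ = 99.47 kmol/h.
Outlet amounts (n = n₀ + Σ ν·ξ):
  R: 177 − 1(120.2) = 56.82
  U: 0 + 1(120.2) − 1(99.47) = 20.71
  V: 0 + 1(99.47) = 99.47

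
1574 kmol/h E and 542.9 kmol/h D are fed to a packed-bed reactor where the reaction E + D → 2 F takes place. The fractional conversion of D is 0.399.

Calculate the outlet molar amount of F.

D reacted = 0.399 × 542.9 = 216.6 kmol/h; ν_D = −1, so ξ = 216.6/1 = 216.6 kmol/h.
Outlet amounts (n = n₀ + ν ξ):
  E: 1574 − 1(216.6) = 1357
  D: 542.9 − 1(216.6) = 326.3
  F: 0 + 2(216.6) = 433.2

433 kmol/h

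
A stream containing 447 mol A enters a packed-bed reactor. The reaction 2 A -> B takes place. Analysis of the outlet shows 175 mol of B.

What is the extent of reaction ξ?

ξ = 175 mol

For B: n = n₀ + 1ξ → 175 = 0 + 1ξ, giving ξ = 175 mol.
Outlet amounts (n = n₀ + ν ξ):
  A: 447 − 2(175) = 97
  B: 0 + 1(175) = 175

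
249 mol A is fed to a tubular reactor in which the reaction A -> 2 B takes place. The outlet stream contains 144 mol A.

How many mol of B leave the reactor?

For A: n = n₀ − 1ξ → 144 = 249 − 1ξ, giving ξ = 105 mol.
Outlet amounts (n = n₀ + ν ξ):
  A: 249 − 1(105) = 144
  B: 0 + 2(105) = 210

210 mol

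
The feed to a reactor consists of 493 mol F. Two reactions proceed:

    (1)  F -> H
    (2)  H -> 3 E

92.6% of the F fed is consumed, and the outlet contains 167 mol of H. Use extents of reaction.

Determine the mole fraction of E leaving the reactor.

Conversion of F: F consumed = 1ξ₁ = 0.926 × 493 → ξ₁ = 456.5 mol.
H balance: n_H = 0 + 1ξ₁ − 1ξ₂ = 167 → ξ₂ = (1·456.5 − 167)/1 = 289.5 mol.
Outlet amounts (n = n₀ + Σ ν·ξ):
  F: 493 − 1(456.5) = 36.48
  H: 0 + 1(456.5) − 1(289.5) = 167
  E: 0 + 3(289.5) = 868.6
Total out = 1072 mol; y_E = 868.6 / 1072 = 0.8102.

0.81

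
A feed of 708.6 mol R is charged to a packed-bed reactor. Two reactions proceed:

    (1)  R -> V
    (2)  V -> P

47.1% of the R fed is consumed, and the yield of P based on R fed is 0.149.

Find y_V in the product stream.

0.322

Conversion of R: R consumed = 1ξ₁ = 0.471 × 708.6 → ξ₁ = 333.8 mol.
Yield of P: 1ξ₂ / 708.6 = 0.149 → ξ₂ = 105.6 mol.
Outlet amounts (n = n₀ + Σ ν·ξ):
  R: 708.6 − 1(333.8) = 374.8
  V: 0 + 1(333.8) − 1(105.6) = 228.2
  P: 0 + 1(105.6) = 105.6
Total out = 708.6 mol; y_V = 228.2 / 708.6 = 0.322.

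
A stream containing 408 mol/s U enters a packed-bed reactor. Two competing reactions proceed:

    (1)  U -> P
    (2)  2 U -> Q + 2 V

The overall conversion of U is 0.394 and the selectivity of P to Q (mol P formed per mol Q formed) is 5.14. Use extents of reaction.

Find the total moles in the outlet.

431 mol/s

Conversion of U: U consumed = 0.394 × 408 = 160.8 mol/s = 1ξ₁ + 2ξ₂.
Selectivity: 1ξ₁ / (1ξ₂) = 5.14 → ξ₁ = 5.14 ξ₂.
Substitute: (1·5.14 + 2) ξ₂ = 160.8 → ξ₂ = 22.51 mol/s, ξ₁ = 115.7 mol/s.
Outlet amounts (n = n₀ + Σ ν·ξ):
  U: 408 − 1(115.7) − 2(22.51) = 247.2
  P: 0 + 1(115.7) = 115.7
  Q: 0 + 1(22.51) = 22.51
  V: 0 + 2(22.51) = 45.03
Total out = 247.2 + 115.7 + 22.51 + 45.03 = 430.5 mol/s.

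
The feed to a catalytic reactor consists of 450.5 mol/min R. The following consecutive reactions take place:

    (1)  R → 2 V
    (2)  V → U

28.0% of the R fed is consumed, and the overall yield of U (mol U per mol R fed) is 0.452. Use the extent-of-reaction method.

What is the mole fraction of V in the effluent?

0.0844

Conversion of R: R consumed = 1ξ₁ = 0.28 × 450.5 → ξ₁ = 126.1 mol/min.
Yield of U: 1ξ₂ / 450.5 = 0.452 → ξ₂ = 203.6 mol/min.
Outlet amounts (n = n₀ + Σ ν·ξ):
  R: 450.5 − 1(126.1) = 324.4
  V: 0 + 2(126.1) − 1(203.6) = 48.65
  U: 0 + 1(203.6) = 203.6
Total out = 576.6 mol/min; y_V = 48.65 / 576.6 = 0.08438.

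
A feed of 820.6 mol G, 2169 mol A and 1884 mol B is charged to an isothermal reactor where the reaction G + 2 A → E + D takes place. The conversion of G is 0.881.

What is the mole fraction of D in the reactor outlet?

G reacted = 0.881 × 820.6 = 722.9 mol; ν_G = −1, so ξ = 722.9/1 = 722.9 mol.
Outlet amounts (n = n₀ + ν ξ):
  G: 820.6 − 1(722.9) = 97.65
  A: 2169 − 2(722.9) = 723.1
  E: 0 + 1(722.9) = 722.9
  D: 0 + 1(722.9) = 722.9
  B: 1884 (inert)
Total out = 4151 mol; y_D = 722.9 / 4151 = 0.1742.

0.174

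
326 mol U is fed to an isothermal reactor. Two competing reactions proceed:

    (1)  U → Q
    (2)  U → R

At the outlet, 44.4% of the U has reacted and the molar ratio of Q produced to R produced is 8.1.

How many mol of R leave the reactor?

15.9 mol

Conversion of U: U consumed = 0.444 × 326 = 144.7 mol = 1ξ₁ + 1ξ₂.
Selectivity: 1ξ₁ / (1ξ₂) = 8.1 → ξ₁ = 8.1 ξ₂.
Substitute: (1·8.1 + 1) ξ₂ = 144.7 → ξ₂ = 15.91 mol, ξ₁ = 128.8 mol.
Outlet amounts (n = n₀ + Σ ν·ξ):
  U: 326 − 1(128.8) − 1(15.91) = 181.3
  Q: 0 + 1(128.8) = 128.8
  R: 0 + 1(15.91) = 15.91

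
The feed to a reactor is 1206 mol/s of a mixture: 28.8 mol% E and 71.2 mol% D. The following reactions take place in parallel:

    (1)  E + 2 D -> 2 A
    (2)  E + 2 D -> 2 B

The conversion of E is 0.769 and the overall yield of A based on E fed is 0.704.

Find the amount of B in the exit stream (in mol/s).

Yield of A: 2ξ₁ / 347.3 = 0.704 → ξ₁ = 122.3 mol/s.
Conversion of E: 1ξ₁ + 1ξ₂ = 0.769 × 347.3 = 267.1 → ξ₂ = 144.8 mol/s.
Outlet amounts (n = n₀ + Σ ν·ξ):
  E: 347.3 − 1(122.3) − 1(144.8) = 80.23
  D: 858.7 − 2(122.3) − 2(144.8) = 324.5
  A: 0 + 2(122.3) = 244.5
  B: 0 + 2(144.8) = 289.7

290 mol/s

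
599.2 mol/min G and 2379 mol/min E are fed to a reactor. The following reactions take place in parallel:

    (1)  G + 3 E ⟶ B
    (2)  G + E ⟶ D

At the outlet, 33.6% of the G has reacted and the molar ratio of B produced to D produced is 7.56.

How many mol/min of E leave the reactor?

1820 mol/min

Conversion of G: G consumed = 0.336 × 599.2 = 201.3 mol/min = 1ξ₁ + 1ξ₂.
Selectivity: 1ξ₁ / (1ξ₂) = 7.56 → ξ₁ = 7.56 ξ₂.
Substitute: (1·7.56 + 1) ξ₂ = 201.3 → ξ₂ = 23.52 mol/min, ξ₁ = 177.8 mol/min.
Outlet amounts (n = n₀ + Σ ν·ξ):
  G: 599.2 − 1(177.8) − 1(23.52) = 397.9
  E: 2379 − 3(177.8) − 1(23.52) = 1822
  B: 0 + 1(177.8) = 177.8
  D: 0 + 1(23.52) = 23.52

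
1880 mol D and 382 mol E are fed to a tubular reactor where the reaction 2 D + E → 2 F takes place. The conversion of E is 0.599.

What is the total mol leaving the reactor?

2030 mol

E reacted = 0.599 × 382 = 228.8 mol; ν_E = −1, so ξ = 228.8/1 = 228.8 mol.
Outlet amounts (n = n₀ + ν ξ):
  D: 1880 − 2(228.8) = 1422
  E: 382 − 1(228.8) = 153.2
  F: 0 + 2(228.8) = 457.6
Total out = 1422 + 153.2 + 457.6 = 2033 mol.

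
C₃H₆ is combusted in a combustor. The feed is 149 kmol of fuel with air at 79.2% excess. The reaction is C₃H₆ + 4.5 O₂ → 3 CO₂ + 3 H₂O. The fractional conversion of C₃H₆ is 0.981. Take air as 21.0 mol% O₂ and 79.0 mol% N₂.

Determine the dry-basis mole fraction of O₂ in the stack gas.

0.0988

Stoichiometric O₂ = 4.5 × 149 = 670.5 kmol; O₂ fed = 670.5 × 1.792 = 1202 kmol.
N₂ fed = 1202 × 79/21 = 4520 kmol.
Fuel reacted = 0.981 × 149 → ξ = 146.2 kmol.
Outlet (n = n₀ + ν ξ):
  C₃H₆: 149 − 1(146.2) = 2.831
  O₂: 1202 − 4.5(146.2) = 543.8
  N₂: 4520 (inert)
  CO₂: 0 + 3(146.2) = 438.5
  H₂O: 0 + 3(146.2) = 438.5
Dry total = 5505 kmol; y_O₂ (dry) = 543.8 / 5505 = 0.09878.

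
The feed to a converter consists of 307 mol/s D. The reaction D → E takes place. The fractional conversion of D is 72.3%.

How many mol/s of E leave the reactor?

222 mol/s

D reacted = 0.723 × 307 = 222 mol/s; ν_D = −1, so ξ = 222/1 = 222 mol/s.
Outlet amounts (n = n₀ + ν ξ):
  D: 307 − 1(222) = 85.04
  E: 0 + 1(222) = 222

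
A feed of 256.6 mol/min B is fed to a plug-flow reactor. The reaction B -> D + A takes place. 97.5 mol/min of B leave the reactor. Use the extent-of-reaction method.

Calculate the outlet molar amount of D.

159 mol/min

For B: n = n₀ − 1ξ → 97.5 = 256.6 − 1ξ, giving ξ = 159.1 mol/min.
Outlet amounts (n = n₀ + ν ξ):
  B: 256.6 − 1(159.1) = 97.5
  D: 0 + 1(159.1) = 159.1
  A: 0 + 1(159.1) = 159.1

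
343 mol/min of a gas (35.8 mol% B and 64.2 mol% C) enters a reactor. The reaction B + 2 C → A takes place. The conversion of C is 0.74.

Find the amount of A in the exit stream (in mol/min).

C reacted = 0.74 × 220.2 = 163 mol/min; ν_C = −2, so ξ = 163/2 = 81.48 mol/min.
Outlet amounts (n = n₀ + ν ξ):
  B: 122.8 − 1(81.48) = 41.32
  C: 220.2 − 2(81.48) = 57.25
  A: 0 + 1(81.48) = 81.48

81.5 mol/min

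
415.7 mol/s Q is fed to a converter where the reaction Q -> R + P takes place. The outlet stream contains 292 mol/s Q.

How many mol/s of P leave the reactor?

For Q: n = n₀ − 1ξ → 292 = 415.7 − 1ξ, giving ξ = 123.7 mol/s.
Outlet amounts (n = n₀ + ν ξ):
  Q: 415.7 − 1(123.7) = 292
  R: 0 + 1(123.7) = 123.7
  P: 0 + 1(123.7) = 123.7

124 mol/s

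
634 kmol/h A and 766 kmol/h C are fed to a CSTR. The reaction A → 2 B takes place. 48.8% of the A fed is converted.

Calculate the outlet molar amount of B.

A reacted = 0.488 × 634 = 309.4 kmol/h; ν_A = −1, so ξ = 309.4/1 = 309.4 kmol/h.
Outlet amounts (n = n₀ + ν ξ):
  A: 634 − 1(309.4) = 324.6
  B: 0 + 2(309.4) = 618.8
  C: 766 (inert)

619 kmol/h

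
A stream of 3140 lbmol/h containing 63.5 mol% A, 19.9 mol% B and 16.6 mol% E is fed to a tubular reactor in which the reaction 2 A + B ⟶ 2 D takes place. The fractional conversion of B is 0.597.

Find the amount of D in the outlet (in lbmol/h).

B reacted = 0.597 × 624.9 = 373 lbmol/h; ν_B = −1, so ξ = 373/1 = 373 lbmol/h.
Outlet amounts (n = n₀ + ν ξ):
  A: 1994 − 2(373) = 1248
  B: 624.9 − 1(373) = 251.8
  D: 0 + 2(373) = 746.1
  E: 521.2 (inert)

746 lbmol/h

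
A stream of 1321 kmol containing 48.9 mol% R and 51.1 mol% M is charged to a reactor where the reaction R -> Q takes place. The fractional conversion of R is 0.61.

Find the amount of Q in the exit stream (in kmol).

394 kmol

R reacted = 0.61 × 646 = 394 kmol; ν_R = −1, so ξ = 394/1 = 394 kmol.
Outlet amounts (n = n₀ + ν ξ):
  R: 646 − 1(394) = 251.9
  Q: 0 + 1(394) = 394
  M: 675 (inert)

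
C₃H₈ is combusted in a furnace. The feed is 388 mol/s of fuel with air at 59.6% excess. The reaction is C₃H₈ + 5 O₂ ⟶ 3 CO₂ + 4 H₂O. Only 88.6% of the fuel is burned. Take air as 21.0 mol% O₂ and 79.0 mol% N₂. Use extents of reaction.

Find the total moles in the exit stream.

Stoichiometric O₂ = 5 × 388 = 1940 mol/s; O₂ fed = 1940 × 1.596 = 3096 mol/s.
N₂ fed = 3096 × 79/21 = 11650 mol/s.
Fuel reacted = 0.886 × 388 → ξ = 343.8 mol/s.
Outlet (n = n₀ + ν ξ):
  C₃H₈: 388 − 1(343.8) = 44.23
  O₂: 3096 − 5(343.8) = 1377
  N₂: 11650 (inert)
  CO₂: 0 + 3(343.8) = 1031
  H₂O: 0 + 4(343.8) = 1375
Total out = 44.23 + 1377 + 11650 + 1031 + 1375 = 15480 mol/s.

15500 mol/s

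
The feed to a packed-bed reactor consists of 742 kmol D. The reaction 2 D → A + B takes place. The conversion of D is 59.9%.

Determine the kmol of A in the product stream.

222 kmol

D reacted = 0.599 × 742 = 444.5 kmol; ν_D = −2, so ξ = 444.5/2 = 222.2 kmol.
Outlet amounts (n = n₀ + ν ξ):
  D: 742 − 2(222.2) = 297.5
  A: 0 + 1(222.2) = 222.2
  B: 0 + 1(222.2) = 222.2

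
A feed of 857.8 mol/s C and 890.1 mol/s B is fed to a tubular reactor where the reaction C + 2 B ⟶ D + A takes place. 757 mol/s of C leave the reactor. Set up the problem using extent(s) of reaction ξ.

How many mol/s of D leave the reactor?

For C: n = n₀ − 1ξ → 757 = 857.8 − 1ξ, giving ξ = 100.8 mol/s.
Outlet amounts (n = n₀ + ν ξ):
  C: 857.8 − 1(100.8) = 757
  B: 890.1 − 2(100.8) = 688.5
  D: 0 + 1(100.8) = 100.8
  A: 0 + 1(100.8) = 100.8

101 mol/s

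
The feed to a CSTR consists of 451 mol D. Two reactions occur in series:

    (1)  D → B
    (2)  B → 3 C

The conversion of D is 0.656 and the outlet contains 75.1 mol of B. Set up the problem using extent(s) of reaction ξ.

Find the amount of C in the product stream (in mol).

Conversion of D: D consumed = 1ξ₁ = 0.656 × 451 → ξ₁ = 295.9 mol.
B balance: n_B = 0 + 1ξ₁ − 1ξ₂ = 75.1 → ξ₂ = (1·295.9 − 75.1)/1 = 220.8 mol.
Outlet amounts (n = n₀ + Σ ν·ξ):
  D: 451 − 1(295.9) = 155.1
  B: 0 + 1(295.9) − 1(220.8) = 75.1
  C: 0 + 3(220.8) = 662.3

662 mol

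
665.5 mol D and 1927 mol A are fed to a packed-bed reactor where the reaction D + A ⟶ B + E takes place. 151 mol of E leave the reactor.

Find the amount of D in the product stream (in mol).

For E: n = n₀ + 1ξ → 151 = 0 + 1ξ, giving ξ = 151 mol.
Outlet amounts (n = n₀ + ν ξ):
  D: 665.5 − 1(151) = 514.5
  A: 1927 − 1(151) = 1776
  B: 0 + 1(151) = 151
  E: 0 + 1(151) = 151

514 mol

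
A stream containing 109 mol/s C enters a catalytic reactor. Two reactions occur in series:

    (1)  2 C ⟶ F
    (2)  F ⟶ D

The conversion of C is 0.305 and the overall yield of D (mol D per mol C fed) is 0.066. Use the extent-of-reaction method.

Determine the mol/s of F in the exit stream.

Conversion of C: C consumed = 2ξ₁ = 0.305 × 109 → ξ₁ = 16.62 mol/s.
Yield of D: 1ξ₂ / 109 = 0.066 → ξ₂ = 7.194 mol/s.
Outlet amounts (n = n₀ + Σ ν·ξ):
  C: 109 − 2(16.62) = 75.75
  F: 0 + 1(16.62) − 1(7.194) = 9.428
  D: 0 + 1(7.194) = 7.194

9.43 mol/s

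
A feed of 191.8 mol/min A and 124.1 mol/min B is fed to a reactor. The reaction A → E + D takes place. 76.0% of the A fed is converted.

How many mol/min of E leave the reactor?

A reacted = 0.76 × 191.8 = 145.8 mol/min; ν_A = −1, so ξ = 145.8/1 = 145.8 mol/min.
Outlet amounts (n = n₀ + ν ξ):
  A: 191.8 − 1(145.8) = 46.03
  E: 0 + 1(145.8) = 145.8
  D: 0 + 1(145.8) = 145.8
  B: 124.1 (inert)

146 mol/min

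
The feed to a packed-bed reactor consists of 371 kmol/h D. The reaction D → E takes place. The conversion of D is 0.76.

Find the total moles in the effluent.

371 kmol/h

D reacted = 0.76 × 371 = 282 kmol/h; ν_D = −1, so ξ = 282/1 = 282 kmol/h.
Outlet amounts (n = n₀ + ν ξ):
  D: 371 − 1(282) = 89.04
  E: 0 + 1(282) = 282
Total out = 89.04 + 282 = 371 kmol/h.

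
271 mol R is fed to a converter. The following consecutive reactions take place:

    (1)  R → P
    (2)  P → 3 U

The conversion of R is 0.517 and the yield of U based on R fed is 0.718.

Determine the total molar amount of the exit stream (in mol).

Conversion of R: R consumed = 1ξ₁ = 0.517 × 271 → ξ₁ = 140.1 mol.
Yield of U: 3ξ₂ / 271 = 0.718 → ξ₂ = 64.86 mol.
Outlet amounts (n = n₀ + Σ ν·ξ):
  R: 271 − 1(140.1) = 130.9
  P: 0 + 1(140.1) − 1(64.86) = 75.25
  U: 0 + 3(64.86) = 194.6
Total out = 130.9 + 75.25 + 194.6 = 400.7 mol.

401 mol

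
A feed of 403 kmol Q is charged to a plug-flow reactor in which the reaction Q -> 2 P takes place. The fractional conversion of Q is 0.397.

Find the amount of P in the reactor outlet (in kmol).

320 kmol

Q reacted = 0.397 × 403 = 160 kmol; ν_Q = −1, so ξ = 160/1 = 160 kmol.
Outlet amounts (n = n₀ + ν ξ):
  Q: 403 − 1(160) = 243
  P: 0 + 2(160) = 320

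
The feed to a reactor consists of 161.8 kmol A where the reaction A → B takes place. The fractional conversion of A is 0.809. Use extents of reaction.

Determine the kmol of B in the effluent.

A reacted = 0.809 × 161.8 = 130.9 kmol; ν_A = −1, so ξ = 130.9/1 = 130.9 kmol.
Outlet amounts (n = n₀ + ν ξ):
  A: 161.8 − 1(130.9) = 30.9
  B: 0 + 1(130.9) = 130.9

131 kmol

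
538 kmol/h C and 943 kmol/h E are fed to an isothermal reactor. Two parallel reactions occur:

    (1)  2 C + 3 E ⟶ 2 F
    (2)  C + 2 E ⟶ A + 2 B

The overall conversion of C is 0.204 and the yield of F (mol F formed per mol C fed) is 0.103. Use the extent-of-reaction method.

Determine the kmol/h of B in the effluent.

Yield of F: 2ξ₁ / 538 = 0.103 → ξ₁ = 27.71 kmol/h.
Conversion of C: 2ξ₁ + 1ξ₂ = 0.204 × 538 = 109.8 → ξ₂ = 54.34 kmol/h.
Outlet amounts (n = n₀ + Σ ν·ξ):
  C: 538 − 2(27.71) − 1(54.34) = 428.2
  E: 943 − 3(27.71) − 2(54.34) = 751.2
  F: 0 + 2(27.71) = 55.41
  A: 0 + 1(54.34) = 54.34
  B: 0 + 2(54.34) = 108.7

109 kmol/h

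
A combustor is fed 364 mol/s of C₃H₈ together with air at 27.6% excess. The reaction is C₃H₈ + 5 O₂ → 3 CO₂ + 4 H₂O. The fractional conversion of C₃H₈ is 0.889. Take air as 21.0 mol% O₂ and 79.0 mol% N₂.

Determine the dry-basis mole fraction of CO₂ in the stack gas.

Stoichiometric O₂ = 5 × 364 = 1820 mol/s; O₂ fed = 1820 × 1.276 = 2322 mol/s.
N₂ fed = 2322 × 79/21 = 8736 mol/s.
Fuel reacted = 0.889 × 364 → ξ = 323.6 mol/s.
Outlet (n = n₀ + ν ξ):
  C₃H₈: 364 − 1(323.6) = 40.4
  O₂: 2322 − 5(323.6) = 704.3
  N₂: 8736 (inert)
  CO₂: 0 + 3(323.6) = 970.8
  H₂O: 0 + 4(323.6) = 1294
Dry total = 10450 mol/s; y_CO₂ (dry) = 970.8 / 10450 = 0.09288.

0.0929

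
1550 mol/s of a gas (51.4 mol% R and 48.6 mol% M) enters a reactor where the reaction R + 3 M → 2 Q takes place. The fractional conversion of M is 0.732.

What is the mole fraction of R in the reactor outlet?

M reacted = 0.732 × 753.3 = 551.4 mol/s; ν_M = −3, so ξ = 551.4/3 = 183.8 mol/s.
Outlet amounts (n = n₀ + ν ξ):
  R: 796.7 − 1(183.8) = 612.9
  M: 753.3 − 3(183.8) = 201.9
  Q: 0 + 2(183.8) = 367.6
Total out = 1182 mol/s; y_R = 612.9 / 1182 = 0.5184.

0.518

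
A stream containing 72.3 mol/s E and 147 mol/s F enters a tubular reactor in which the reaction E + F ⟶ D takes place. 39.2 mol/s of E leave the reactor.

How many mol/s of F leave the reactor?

For E: n = n₀ − 1ξ → 39.2 = 72.3 − 1ξ, giving ξ = 33.1 mol/s.
Outlet amounts (n = n₀ + ν ξ):
  E: 72.3 − 1(33.1) = 39.2
  F: 147 − 1(33.1) = 113.9
  D: 0 + 1(33.1) = 33.1

114 mol/s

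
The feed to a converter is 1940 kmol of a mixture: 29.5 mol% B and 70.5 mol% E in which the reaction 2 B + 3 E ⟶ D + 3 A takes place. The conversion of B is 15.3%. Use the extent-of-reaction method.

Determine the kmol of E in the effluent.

1240 kmol

B reacted = 0.153 × 572.3 = 87.56 kmol; ν_B = −2, so ξ = 87.56/2 = 43.78 kmol.
Outlet amounts (n = n₀ + ν ξ):
  B: 572.3 − 2(43.78) = 484.7
  E: 1368 − 3(43.78) = 1236
  D: 0 + 1(43.78) = 43.78
  A: 0 + 3(43.78) = 131.3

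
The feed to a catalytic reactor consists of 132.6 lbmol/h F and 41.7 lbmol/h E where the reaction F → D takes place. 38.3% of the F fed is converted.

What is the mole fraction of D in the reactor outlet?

0.291

F reacted = 0.383 × 132.6 = 50.79 lbmol/h; ν_F = −1, so ξ = 50.79/1 = 50.79 lbmol/h.
Outlet amounts (n = n₀ + ν ξ):
  F: 132.6 − 1(50.79) = 81.81
  D: 0 + 1(50.79) = 50.79
  E: 41.7 (inert)
Total out = 174.3 lbmol/h; y_D = 50.79 / 174.3 = 0.2914.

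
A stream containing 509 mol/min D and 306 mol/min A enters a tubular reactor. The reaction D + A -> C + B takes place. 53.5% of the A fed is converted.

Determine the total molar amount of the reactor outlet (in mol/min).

815 mol/min

A reacted = 0.535 × 306 = 163.7 mol/min; ν_A = −1, so ξ = 163.7/1 = 163.7 mol/min.
Outlet amounts (n = n₀ + ν ξ):
  D: 509 − 1(163.7) = 345.3
  A: 306 − 1(163.7) = 142.3
  C: 0 + 1(163.7) = 163.7
  B: 0 + 1(163.7) = 163.7
Total out = 345.3 + 142.3 + 163.7 + 163.7 = 815 mol/min.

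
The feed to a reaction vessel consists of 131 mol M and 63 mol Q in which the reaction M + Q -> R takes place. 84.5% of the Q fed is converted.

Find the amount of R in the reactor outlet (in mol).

53.2 mol

Q reacted = 0.845 × 63 = 53.23 mol; ν_Q = −1, so ξ = 53.23/1 = 53.23 mol.
Outlet amounts (n = n₀ + ν ξ):
  M: 131 − 1(53.23) = 77.77
  Q: 63 − 1(53.23) = 9.765
  R: 0 + 1(53.23) = 53.23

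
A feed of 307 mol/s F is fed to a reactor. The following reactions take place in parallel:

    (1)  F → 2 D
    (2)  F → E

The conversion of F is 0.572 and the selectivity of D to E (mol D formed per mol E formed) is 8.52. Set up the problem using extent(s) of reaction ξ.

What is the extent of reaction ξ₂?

ξ₂ = 33.4 mol/s

Conversion of F: F consumed = 0.572 × 307 = 175.6 mol/s = 1ξ₁ + 1ξ₂.
Selectivity: 2ξ₁ / (1ξ₂) = 8.52 → ξ₁ = 4.26 ξ₂.
Substitute: (1·4.26 + 1) ξ₂ = 175.6 → ξ₂ = 33.38 mol/s, ξ₁ = 142.2 mol/s.
Outlet amounts (n = n₀ + Σ ν·ξ):
  F: 307 − 1(142.2) − 1(33.38) = 131.4
  D: 0 + 2(142.2) = 284.4
  E: 0 + 1(33.38) = 33.38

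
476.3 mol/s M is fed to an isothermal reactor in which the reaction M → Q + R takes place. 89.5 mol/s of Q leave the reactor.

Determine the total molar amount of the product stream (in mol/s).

566 mol/s

For Q: n = n₀ + 1ξ → 89.5 = 0 + 1ξ, giving ξ = 89.5 mol/s.
Outlet amounts (n = n₀ + ν ξ):
  M: 476.3 − 1(89.5) = 386.8
  Q: 0 + 1(89.5) = 89.5
  R: 0 + 1(89.5) = 89.5
Total out = 386.8 + 89.5 + 89.5 = 565.8 mol/s.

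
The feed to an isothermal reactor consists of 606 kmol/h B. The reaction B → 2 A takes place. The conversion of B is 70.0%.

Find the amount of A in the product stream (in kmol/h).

B reacted = 0.7 × 606 = 424.2 kmol/h; ν_B = −1, so ξ = 424.2/1 = 424.2 kmol/h.
Outlet amounts (n = n₀ + ν ξ):
  B: 606 − 1(424.2) = 181.8
  A: 0 + 2(424.2) = 848.4

848 kmol/h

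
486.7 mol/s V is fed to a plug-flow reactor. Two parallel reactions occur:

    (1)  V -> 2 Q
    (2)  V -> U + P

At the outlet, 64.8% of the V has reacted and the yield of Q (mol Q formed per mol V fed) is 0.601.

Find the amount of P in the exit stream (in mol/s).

Yield of Q: 2ξ₁ / 486.7 = 0.601 → ξ₁ = 146.3 mol/s.
Conversion of V: 1ξ₁ + 1ξ₂ = 0.648 × 486.7 = 315.4 → ξ₂ = 169.1 mol/s.
Outlet amounts (n = n₀ + Σ ν·ξ):
  V: 486.7 − 1(146.3) − 1(169.1) = 171.3
  Q: 0 + 2(146.3) = 292.5
  U: 0 + 1(169.1) = 169.1
  P: 0 + 1(169.1) = 169.1

169 mol/s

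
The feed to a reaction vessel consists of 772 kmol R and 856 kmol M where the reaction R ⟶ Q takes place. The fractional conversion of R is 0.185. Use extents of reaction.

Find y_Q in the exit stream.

0.0877

R reacted = 0.185 × 772 = 142.8 kmol; ν_R = −1, so ξ = 142.8/1 = 142.8 kmol.
Outlet amounts (n = n₀ + ν ξ):
  R: 772 − 1(142.8) = 629.2
  Q: 0 + 1(142.8) = 142.8
  M: 856 (inert)
Total out = 1628 kmol; y_Q = 142.8 / 1628 = 0.08773.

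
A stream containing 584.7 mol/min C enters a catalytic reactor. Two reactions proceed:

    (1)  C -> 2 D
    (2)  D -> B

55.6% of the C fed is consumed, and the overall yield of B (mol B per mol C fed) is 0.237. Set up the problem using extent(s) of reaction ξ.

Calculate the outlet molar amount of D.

Conversion of C: C consumed = 1ξ₁ = 0.556 × 584.7 → ξ₁ = 325.1 mol/min.
Yield of B: 1ξ₂ / 584.7 = 0.237 → ξ₂ = 138.6 mol/min.
Outlet amounts (n = n₀ + Σ ν·ξ):
  C: 584.7 − 1(325.1) = 259.6
  D: 0 + 2(325.1) − 1(138.6) = 511.6
  B: 0 + 1(138.6) = 138.6

512 mol/min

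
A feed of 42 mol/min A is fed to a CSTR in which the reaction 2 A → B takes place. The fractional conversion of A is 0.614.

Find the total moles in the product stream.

A reacted = 0.614 × 42 = 25.79 mol/min; ν_A = −2, so ξ = 25.79/2 = 12.89 mol/min.
Outlet amounts (n = n₀ + ν ξ):
  A: 42 − 2(12.89) = 16.21
  B: 0 + 1(12.89) = 12.89
Total out = 16.21 + 12.89 = 29.11 mol/min.

29.1 mol/min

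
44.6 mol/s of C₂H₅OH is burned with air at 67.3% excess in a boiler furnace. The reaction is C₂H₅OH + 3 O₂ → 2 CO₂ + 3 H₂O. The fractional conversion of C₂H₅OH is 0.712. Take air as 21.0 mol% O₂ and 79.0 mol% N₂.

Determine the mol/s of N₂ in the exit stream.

Stoichiometric O₂ = 3 × 44.6 = 133.8 mol/s; O₂ fed = 133.8 × 1.673 = 223.8 mol/s.
N₂ fed = 223.8 × 79/21 = 842.1 mol/s.
Fuel reacted = 0.712 × 44.6 → ξ = 31.76 mol/s.
Outlet (n = n₀ + ν ξ):
  C₂H₅OH: 44.6 − 1(31.76) = 12.84
  O₂: 223.8 − 3(31.76) = 128.6
  N₂: 842.1 (inert)
  CO₂: 0 + 2(31.76) = 63.51
  H₂O: 0 + 3(31.76) = 95.27

842 mol/s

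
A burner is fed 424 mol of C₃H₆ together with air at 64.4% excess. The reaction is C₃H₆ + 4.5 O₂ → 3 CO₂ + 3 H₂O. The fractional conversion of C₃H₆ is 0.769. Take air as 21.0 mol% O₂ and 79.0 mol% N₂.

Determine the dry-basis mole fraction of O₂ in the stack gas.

0.115

Stoichiometric O₂ = 4.5 × 424 = 1908 mol; O₂ fed = 1908 × 1.644 = 3137 mol.
N₂ fed = 3137 × 79/21 = 11800 mol.
Fuel reacted = 0.769 × 424 → ξ = 326.1 mol.
Outlet (n = n₀ + ν ξ):
  C₃H₆: 424 − 1(326.1) = 97.94
  O₂: 3137 − 4.5(326.1) = 1670
  N₂: 11800 (inert)
  CO₂: 0 + 3(326.1) = 978.2
  H₂O: 0 + 3(326.1) = 978.2
Dry total = 14550 mol; y_O₂ (dry) = 1670 / 14550 = 0.1148.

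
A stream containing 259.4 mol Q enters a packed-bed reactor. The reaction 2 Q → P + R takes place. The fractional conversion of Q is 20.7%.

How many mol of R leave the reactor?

Q reacted = 0.207 × 259.4 = 53.7 mol; ν_Q = −2, so ξ = 53.7/2 = 26.85 mol.
Outlet amounts (n = n₀ + ν ξ):
  Q: 259.4 − 2(26.85) = 205.7
  P: 0 + 1(26.85) = 26.85
  R: 0 + 1(26.85) = 26.85

26.8 mol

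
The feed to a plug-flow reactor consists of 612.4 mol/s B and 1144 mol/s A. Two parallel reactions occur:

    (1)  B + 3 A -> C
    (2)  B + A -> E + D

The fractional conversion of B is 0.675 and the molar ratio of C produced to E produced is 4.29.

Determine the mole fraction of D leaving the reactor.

0.104

Conversion of B: B consumed = 0.675 × 612.4 = 413.4 mol/s = 1ξ₁ + 1ξ₂.
Selectivity: 1ξ₁ / (1ξ₂) = 4.29 → ξ₁ = 4.29 ξ₂.
Substitute: (1·4.29 + 1) ξ₂ = 413.4 → ξ₂ = 78.14 mol/s, ξ₁ = 335.2 mol/s.
Outlet amounts (n = n₀ + Σ ν·ξ):
  B: 612.4 − 1(335.2) − 1(78.14) = 199
  A: 1144 − 3(335.2) − 1(78.14) = 60.17
  C: 0 + 1(335.2) = 335.2
  E: 0 + 1(78.14) = 78.14
  D: 0 + 1(78.14) = 78.14
Total out = 750.7 mol/s; y_D = 78.14 / 750.7 = 0.1041.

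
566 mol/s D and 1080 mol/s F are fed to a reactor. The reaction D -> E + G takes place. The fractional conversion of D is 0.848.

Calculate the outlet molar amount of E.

480 mol/s

D reacted = 0.848 × 566 = 480 mol/s; ν_D = −1, so ξ = 480/1 = 480 mol/s.
Outlet amounts (n = n₀ + ν ξ):
  D: 566 − 1(480) = 86.03
  E: 0 + 1(480) = 480
  G: 0 + 1(480) = 480
  F: 1080 (inert)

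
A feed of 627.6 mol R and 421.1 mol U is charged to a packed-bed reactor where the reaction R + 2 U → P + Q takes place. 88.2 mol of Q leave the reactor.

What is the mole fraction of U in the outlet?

For Q: n = n₀ + 1ξ → 88.2 = 0 + 1ξ, giving ξ = 88.2 mol.
Outlet amounts (n = n₀ + ν ξ):
  R: 627.6 − 1(88.2) = 539.4
  U: 421.1 − 2(88.2) = 244.7
  P: 0 + 1(88.2) = 88.2
  Q: 0 + 1(88.2) = 88.2
Total out = 960.5 mol; y_U = 244.7 / 960.5 = 0.2548.

0.255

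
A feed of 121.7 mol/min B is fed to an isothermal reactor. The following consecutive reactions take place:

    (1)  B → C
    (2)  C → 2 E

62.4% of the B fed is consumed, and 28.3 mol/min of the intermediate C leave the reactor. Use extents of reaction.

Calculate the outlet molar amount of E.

95.3 mol/min

Conversion of B: B consumed = 1ξ₁ = 0.624 × 121.7 → ξ₁ = 75.94 mol/min.
C balance: n_C = 0 + 1ξ₁ − 1ξ₂ = 28.3 → ξ₂ = (1·75.94 − 28.3)/1 = 47.64 mol/min.
Outlet amounts (n = n₀ + Σ ν·ξ):
  B: 121.7 − 1(75.94) = 45.76
  C: 0 + 1(75.94) − 1(47.64) = 28.3
  E: 0 + 2(47.64) = 95.28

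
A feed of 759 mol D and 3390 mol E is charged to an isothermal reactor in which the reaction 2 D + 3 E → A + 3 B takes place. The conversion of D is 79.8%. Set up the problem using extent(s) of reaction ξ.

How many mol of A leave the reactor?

303 mol

D reacted = 0.798 × 759 = 605.7 mol; ν_D = −2, so ξ = 605.7/2 = 302.8 mol.
Outlet amounts (n = n₀ + ν ξ):
  D: 759 − 2(302.8) = 153.3
  E: 3390 − 3(302.8) = 2481
  A: 0 + 1(302.8) = 302.8
  B: 0 + 3(302.8) = 908.5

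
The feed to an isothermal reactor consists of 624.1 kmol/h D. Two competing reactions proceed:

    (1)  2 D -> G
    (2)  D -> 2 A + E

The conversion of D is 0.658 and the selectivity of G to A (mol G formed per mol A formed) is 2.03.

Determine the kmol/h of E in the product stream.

Conversion of D: D consumed = 0.658 × 624.1 = 410.7 kmol/h = 2ξ₁ + 1ξ₂.
Selectivity: 1ξ₁ / (2ξ₂) = 2.03 → ξ₁ = 4.06 ξ₂.
Substitute: (2·4.06 + 1) ξ₂ = 410.7 → ξ₂ = 45.03 kmol/h, ξ₁ = 182.8 kmol/h.
Outlet amounts (n = n₀ + Σ ν·ξ):
  D: 624.1 − 2(182.8) − 1(45.03) = 213.4
  G: 0 + 1(182.8) = 182.8
  A: 0 + 2(45.03) = 90.06
  E: 0 + 1(45.03) = 45.03

45 kmol/h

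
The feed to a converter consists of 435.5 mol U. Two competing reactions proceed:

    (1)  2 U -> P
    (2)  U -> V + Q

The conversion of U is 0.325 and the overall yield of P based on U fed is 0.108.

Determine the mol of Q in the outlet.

Yield of P: 1ξ₁ / 435.5 = 0.108 → ξ₁ = 47.03 mol.
Conversion of U: 2ξ₁ + 1ξ₂ = 0.325 × 435.5 = 141.5 → ξ₂ = 47.47 mol.
Outlet amounts (n = n₀ + Σ ν·ξ):
  U: 435.5 − 2(47.03) − 1(47.47) = 294
  P: 0 + 1(47.03) = 47.03
  V: 0 + 1(47.47) = 47.47
  Q: 0 + 1(47.47) = 47.47

47.5 mol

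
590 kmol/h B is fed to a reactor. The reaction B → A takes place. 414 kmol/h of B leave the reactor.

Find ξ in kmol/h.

ξ = 176 kmol/h

For B: n = n₀ − 1ξ → 414 = 590 − 1ξ, giving ξ = 176 kmol/h.
Outlet amounts (n = n₀ + ν ξ):
  B: 590 − 1(176) = 414
  A: 0 + 1(176) = 176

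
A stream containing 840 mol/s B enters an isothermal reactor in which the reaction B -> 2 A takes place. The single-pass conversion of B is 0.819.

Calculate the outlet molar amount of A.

1380 mol/s

B reacted = 0.819 × 840 = 688 mol/s; ν_B = −1, so ξ = 688/1 = 688 mol/s.
Outlet amounts (n = n₀ + ν ξ):
  B: 840 − 1(688) = 152
  A: 0 + 2(688) = 1376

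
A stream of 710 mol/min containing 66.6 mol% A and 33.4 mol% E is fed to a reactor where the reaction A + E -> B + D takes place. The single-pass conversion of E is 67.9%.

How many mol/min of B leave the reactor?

E reacted = 0.679 × 237.1 = 161 mol/min; ν_E = −1, so ξ = 161/1 = 161 mol/min.
Outlet amounts (n = n₀ + ν ξ):
  A: 472.9 − 1(161) = 311.8
  E: 237.1 − 1(161) = 76.12
  B: 0 + 1(161) = 161
  D: 0 + 1(161) = 161

161 mol/min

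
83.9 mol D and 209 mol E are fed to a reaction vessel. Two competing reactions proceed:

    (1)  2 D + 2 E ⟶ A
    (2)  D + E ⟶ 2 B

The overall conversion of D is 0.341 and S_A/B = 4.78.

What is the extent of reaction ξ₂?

Conversion of D: D consumed = 0.341 × 83.9 = 28.61 mol = 2ξ₁ + 1ξ₂.
Selectivity: 1ξ₁ / (2ξ₂) = 4.78 → ξ₁ = 9.56 ξ₂.
Substitute: (2·9.56 + 1) ξ₂ = 28.61 → ξ₂ = 1.422 mol, ξ₁ = 13.59 mol.
Outlet amounts (n = n₀ + Σ ν·ξ):
  D: 83.9 − 2(13.59) − 1(1.422) = 55.29
  E: 209 − 2(13.59) − 1(1.422) = 180.4
  A: 0 + 1(13.59) = 13.59
  B: 0 + 2(1.422) = 2.844

ξ₂ = 1.42 mol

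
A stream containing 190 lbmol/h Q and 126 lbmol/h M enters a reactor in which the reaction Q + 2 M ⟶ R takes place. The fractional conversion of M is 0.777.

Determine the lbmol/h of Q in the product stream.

141 lbmol/h

M reacted = 0.777 × 126 = 97.9 lbmol/h; ν_M = −2, so ξ = 97.9/2 = 48.95 lbmol/h.
Outlet amounts (n = n₀ + ν ξ):
  Q: 190 − 1(48.95) = 141
  M: 126 − 2(48.95) = 28.1
  R: 0 + 1(48.95) = 48.95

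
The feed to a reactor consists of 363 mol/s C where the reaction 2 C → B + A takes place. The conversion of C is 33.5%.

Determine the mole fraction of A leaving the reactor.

C reacted = 0.335 × 363 = 121.6 mol/s; ν_C = −2, so ξ = 121.6/2 = 60.8 mol/s.
Outlet amounts (n = n₀ + ν ξ):
  C: 363 − 2(60.8) = 241.4
  B: 0 + 1(60.8) = 60.8
  A: 0 + 1(60.8) = 60.8
Total out = 363 mol/s; y_A = 60.8 / 363 = 0.1675.

0.168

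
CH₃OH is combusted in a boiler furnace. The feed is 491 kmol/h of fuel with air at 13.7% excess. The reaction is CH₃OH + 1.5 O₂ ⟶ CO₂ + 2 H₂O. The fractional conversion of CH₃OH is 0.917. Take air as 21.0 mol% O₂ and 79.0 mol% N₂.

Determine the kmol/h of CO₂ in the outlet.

Stoichiometric O₂ = 1.5 × 491 = 736.5 kmol/h; O₂ fed = 736.5 × 1.137 = 837.4 kmol/h.
N₂ fed = 837.4 × 79/21 = 3150 kmol/h.
Fuel reacted = 0.917 × 491 → ξ = 450.2 kmol/h.
Outlet (n = n₀ + ν ξ):
  CH₃OH: 491 − 1(450.2) = 40.75
  O₂: 837.4 − 1.5(450.2) = 162
  N₂: 3150 (inert)
  CO₂: 0 + 1(450.2) = 450.2
  H₂O: 0 + 2(450.2) = 900.5

450 kmol/h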